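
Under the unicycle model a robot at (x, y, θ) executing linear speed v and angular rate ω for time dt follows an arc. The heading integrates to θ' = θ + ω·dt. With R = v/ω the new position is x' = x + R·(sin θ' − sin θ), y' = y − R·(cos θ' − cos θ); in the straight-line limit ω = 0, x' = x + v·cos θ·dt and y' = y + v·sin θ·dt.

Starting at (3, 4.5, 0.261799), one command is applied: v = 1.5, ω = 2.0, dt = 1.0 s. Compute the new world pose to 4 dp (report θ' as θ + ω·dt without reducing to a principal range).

θ' = 0.2618 + 2.0·1.0 = 2.2618
R = v/ω = 1.5/2.0 = 0.7500
x' = 3 + 0.7500·(sin 2.2618 − sin 0.2618) = 3.3838
y' = 4.5 − 0.7500·(cos 2.2618 − cos 0.2618) = 5.7024

(3.3838, 5.7024, 2.2618)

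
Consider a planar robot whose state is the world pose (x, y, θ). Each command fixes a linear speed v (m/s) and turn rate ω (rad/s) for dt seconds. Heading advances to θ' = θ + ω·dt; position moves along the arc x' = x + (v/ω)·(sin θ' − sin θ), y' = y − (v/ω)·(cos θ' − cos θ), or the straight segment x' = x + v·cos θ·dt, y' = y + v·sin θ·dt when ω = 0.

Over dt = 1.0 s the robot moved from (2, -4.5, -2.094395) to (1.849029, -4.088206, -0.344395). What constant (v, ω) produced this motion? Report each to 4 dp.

Δθ = -0.344395 − -2.094395 = 1.750000
ω = Δθ/dt = 1.750000/1.0 = 1.7500
R = −Δy/(cos θ' − cos θ) = -0.2857
v = R·ω = -0.2857·1.7500 = -0.5000

v = -0.5000, ω = 1.7500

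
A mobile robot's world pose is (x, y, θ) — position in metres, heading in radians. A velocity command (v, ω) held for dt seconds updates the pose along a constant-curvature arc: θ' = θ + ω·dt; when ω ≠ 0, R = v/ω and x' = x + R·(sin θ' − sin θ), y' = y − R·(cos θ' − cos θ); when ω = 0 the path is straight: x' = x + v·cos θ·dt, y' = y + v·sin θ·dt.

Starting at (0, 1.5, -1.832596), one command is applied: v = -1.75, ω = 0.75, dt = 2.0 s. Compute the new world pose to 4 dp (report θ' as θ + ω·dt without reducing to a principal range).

θ' = -1.8326 + 0.75·2.0 = -0.3326
R = v/ω = -1.75/0.75 = -2.3333
x' = 0 + -2.3333·(sin -0.3326 − sin -1.8326) = -1.4920
y' = 1.5 − -2.3333·(cos -0.3326 − cos -1.8326) = 4.3094

(-1.4920, 4.3094, -0.3326)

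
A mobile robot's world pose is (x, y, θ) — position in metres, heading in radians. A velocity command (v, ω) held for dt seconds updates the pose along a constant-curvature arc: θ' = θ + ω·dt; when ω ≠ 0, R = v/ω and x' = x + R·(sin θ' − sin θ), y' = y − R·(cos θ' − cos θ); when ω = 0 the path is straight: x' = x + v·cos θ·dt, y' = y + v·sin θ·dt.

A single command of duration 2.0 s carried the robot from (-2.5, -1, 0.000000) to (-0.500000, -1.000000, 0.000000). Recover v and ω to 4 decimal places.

Δθ = 0.000000 − 0.000000 = 0.000000
ω = Δθ/dt = 0.000000/2.0 = 0.0000
ω = 0 → v = (Δx·cos θ + Δy·sin θ)/dt = 1.0000

v = 1.0000, ω = 0.0000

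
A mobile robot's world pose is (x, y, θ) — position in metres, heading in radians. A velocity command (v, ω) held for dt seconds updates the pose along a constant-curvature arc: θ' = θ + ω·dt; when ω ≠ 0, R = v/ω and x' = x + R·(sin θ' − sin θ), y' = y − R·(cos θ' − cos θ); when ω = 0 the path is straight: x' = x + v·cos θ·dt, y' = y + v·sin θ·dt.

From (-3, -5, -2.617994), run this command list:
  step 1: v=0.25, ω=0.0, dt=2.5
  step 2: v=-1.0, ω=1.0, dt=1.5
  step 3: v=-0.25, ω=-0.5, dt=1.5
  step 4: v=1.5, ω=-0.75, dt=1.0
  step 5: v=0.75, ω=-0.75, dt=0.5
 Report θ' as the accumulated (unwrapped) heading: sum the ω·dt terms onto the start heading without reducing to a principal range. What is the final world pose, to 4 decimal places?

step 1: θ'=-2.6180 (straight) → pose (-3.5413, -5.3125, -2.6180)
step 2: θ'=-1.1180 (R=-1.0000) → pose (-3.1420, -4.0090, -1.1180)
step 3: θ'=-1.8680 (R=0.5000) → pose (-3.1705, -3.6438, -1.8680)
step 4: θ'=-2.6180 (R=-2.0000) → pose (-4.0828, -4.7902, -2.6180)
step 5: θ'=-2.9930 (R=-1.0000) → pose (-4.4348, -4.9131, -2.9930)

(-4.4348, -4.9131, -2.9930)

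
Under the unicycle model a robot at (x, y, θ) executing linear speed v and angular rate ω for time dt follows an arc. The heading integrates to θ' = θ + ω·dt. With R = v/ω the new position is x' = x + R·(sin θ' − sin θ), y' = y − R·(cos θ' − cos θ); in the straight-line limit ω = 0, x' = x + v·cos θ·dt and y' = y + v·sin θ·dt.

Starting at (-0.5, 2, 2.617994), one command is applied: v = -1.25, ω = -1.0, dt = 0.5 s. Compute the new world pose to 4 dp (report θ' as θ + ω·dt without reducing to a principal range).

θ' = 2.6180 + -1.0·0.5 = 2.1180
R = v/ω = -1.25/-1.0 = 1.2500
x' = -0.5 + 1.2500·(sin 2.1180 − sin 2.6180) = -0.0575
y' = 2 − 1.2500·(cos 2.1180 − cos 2.6180) = 1.5678

(-0.0575, 1.5678, 2.1180)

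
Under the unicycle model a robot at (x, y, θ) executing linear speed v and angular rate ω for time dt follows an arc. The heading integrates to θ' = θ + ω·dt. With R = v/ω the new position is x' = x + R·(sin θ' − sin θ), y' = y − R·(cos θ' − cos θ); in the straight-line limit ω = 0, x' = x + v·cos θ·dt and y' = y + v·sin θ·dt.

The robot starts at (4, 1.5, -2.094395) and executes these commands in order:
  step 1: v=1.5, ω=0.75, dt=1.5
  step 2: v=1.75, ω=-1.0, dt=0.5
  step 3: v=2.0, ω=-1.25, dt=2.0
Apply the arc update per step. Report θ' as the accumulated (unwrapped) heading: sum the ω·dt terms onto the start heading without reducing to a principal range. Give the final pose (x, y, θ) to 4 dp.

(1.6109, -2.6890, -3.9694)

step 1: θ'=-0.9694 (R=2.0000) → pose (4.0830, -0.6316, -0.9694)
step 2: θ'=-1.4694 (R=-1.7500) → pose (4.3810, -1.4446, -1.4694)
step 3: θ'=-3.9694 (R=-1.6000) → pose (1.6109, -2.6890, -3.9694)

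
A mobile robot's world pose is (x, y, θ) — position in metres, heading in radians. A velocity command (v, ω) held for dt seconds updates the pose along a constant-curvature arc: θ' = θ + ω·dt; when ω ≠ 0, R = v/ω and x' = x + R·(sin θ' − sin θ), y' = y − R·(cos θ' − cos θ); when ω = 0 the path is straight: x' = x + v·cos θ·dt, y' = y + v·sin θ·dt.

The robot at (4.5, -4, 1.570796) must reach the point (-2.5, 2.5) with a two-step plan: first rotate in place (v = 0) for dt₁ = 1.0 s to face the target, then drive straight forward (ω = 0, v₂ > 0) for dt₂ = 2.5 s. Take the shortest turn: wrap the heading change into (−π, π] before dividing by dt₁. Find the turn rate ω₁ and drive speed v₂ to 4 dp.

heading to target = atan2(2.5−-4, -2.5−4.5) = 2.3932
Δθ = wrap(2.3932 − 1.5708) = 0.8224; ω₁ = Δθ/dt₁ = 0.8224
distance = √((-2.5−4.5)² + (2.5−-4)²) = 9.5525; v₂ = distance/dt₂ = 3.8210

ω₁ = 0.8224, v₂ = 3.8210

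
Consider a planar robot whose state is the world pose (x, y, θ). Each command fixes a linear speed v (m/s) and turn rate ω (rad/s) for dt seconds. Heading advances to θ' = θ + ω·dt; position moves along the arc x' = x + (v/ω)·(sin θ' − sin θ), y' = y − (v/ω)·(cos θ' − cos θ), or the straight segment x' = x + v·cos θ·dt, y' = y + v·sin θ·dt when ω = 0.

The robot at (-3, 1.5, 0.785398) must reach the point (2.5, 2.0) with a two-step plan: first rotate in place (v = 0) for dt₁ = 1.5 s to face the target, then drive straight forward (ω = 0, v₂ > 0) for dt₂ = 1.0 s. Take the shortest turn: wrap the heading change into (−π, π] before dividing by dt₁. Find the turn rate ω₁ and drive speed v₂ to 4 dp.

heading to target = atan2(2−1.5, 2.5−-3) = 0.0907
Δθ = wrap(0.0907 − 0.7854) = -0.6947; ω₁ = Δθ/dt₁ = -0.4632
distance = √((2.5−-3)² + (2−1.5)²) = 5.5227; v₂ = distance/dt₂ = 5.5227

ω₁ = -0.4632, v₂ = 5.5227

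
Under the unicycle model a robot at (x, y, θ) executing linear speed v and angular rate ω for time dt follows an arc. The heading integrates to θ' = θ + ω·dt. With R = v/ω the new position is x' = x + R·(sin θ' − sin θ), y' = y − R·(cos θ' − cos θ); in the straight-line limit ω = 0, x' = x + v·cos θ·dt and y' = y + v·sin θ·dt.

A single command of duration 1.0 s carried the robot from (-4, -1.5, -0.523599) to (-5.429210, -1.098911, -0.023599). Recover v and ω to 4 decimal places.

Δθ = -0.023599 − -0.523599 = 0.500000
ω = Δθ/dt = 0.500000/1.0 = 0.5000
R = Δx/(sin θ' − sin θ) = -3.0000
v = R·ω = -3.0000·0.5000 = -1.5000

v = -1.5000, ω = 0.5000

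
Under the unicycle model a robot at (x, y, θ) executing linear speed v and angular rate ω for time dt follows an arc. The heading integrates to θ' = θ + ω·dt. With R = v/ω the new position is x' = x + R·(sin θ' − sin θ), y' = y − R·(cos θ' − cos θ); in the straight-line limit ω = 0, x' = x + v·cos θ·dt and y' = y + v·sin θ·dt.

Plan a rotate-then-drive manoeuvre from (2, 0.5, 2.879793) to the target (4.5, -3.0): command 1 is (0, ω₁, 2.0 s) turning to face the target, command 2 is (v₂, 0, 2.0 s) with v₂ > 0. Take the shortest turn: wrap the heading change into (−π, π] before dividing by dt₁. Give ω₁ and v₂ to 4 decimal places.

heading to target = atan2(-3−0.5, 4.5−2) = -0.9505
Δθ = wrap(-0.9505 − 2.8798) = 2.4528; ω₁ = Δθ/dt₁ = 1.2264
distance = √((4.5−2)² + (-3−0.5)²) = 4.3012; v₂ = distance/dt₂ = 2.1506

ω₁ = 1.2264, v₂ = 2.1506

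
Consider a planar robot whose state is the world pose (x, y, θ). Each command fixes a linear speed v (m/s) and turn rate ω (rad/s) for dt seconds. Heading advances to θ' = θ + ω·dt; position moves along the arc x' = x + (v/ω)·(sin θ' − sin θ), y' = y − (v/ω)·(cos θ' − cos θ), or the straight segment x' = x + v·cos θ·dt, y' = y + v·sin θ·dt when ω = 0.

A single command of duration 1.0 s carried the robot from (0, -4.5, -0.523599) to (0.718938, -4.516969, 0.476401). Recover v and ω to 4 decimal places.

Δθ = 0.476401 − -0.523599 = 1.000000
ω = Δθ/dt = 1.000000/1.0 = 1.0000
R = Δx/(sin θ' − sin θ) = 0.7500
v = R·ω = 0.7500·1.0000 = 0.7500

v = 0.7500, ω = 1.0000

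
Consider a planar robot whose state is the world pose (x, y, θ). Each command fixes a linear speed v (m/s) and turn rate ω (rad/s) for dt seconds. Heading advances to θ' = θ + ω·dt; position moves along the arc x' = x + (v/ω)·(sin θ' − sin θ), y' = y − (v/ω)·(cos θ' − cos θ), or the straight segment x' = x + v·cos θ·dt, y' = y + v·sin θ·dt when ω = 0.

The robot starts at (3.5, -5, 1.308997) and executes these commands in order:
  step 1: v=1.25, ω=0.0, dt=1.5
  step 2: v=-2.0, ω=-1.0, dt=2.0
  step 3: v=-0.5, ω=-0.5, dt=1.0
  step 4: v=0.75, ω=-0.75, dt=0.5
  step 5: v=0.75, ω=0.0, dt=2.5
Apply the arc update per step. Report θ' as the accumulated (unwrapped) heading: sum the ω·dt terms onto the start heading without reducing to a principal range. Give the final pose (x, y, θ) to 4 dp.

step 1: θ'=1.3090 (straight) → pose (3.9853, -3.1889, 1.3090)
step 2: θ'=-0.6910 (R=2.0000) → pose (0.7788, -4.2125, -0.6910)
step 3: θ'=-1.1910 (R=1.0000) → pose (0.4874, -3.8126, -1.1910)
step 4: θ'=-1.5660 (R=-1.0000) → pose (0.5586, -4.1785, -1.5660)
step 5: θ'=-1.5660 (straight) → pose (0.5676, -6.0535, -1.5660)

(0.5676, -6.0535, -1.5660)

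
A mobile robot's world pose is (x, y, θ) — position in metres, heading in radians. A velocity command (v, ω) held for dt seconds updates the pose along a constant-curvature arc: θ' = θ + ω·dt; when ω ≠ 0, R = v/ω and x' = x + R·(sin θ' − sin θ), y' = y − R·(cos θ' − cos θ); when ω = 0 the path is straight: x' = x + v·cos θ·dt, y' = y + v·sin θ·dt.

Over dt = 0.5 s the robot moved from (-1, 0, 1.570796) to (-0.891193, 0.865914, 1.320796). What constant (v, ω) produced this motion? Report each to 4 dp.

Δθ = 1.320796 − 1.570796 = -0.250000
ω = Δθ/dt = -0.250000/0.5 = -0.5000
R = −Δy/(cos θ' − cos θ) = -3.5000
v = R·ω = -3.5000·-0.5000 = 1.7500

v = 1.7500, ω = -0.5000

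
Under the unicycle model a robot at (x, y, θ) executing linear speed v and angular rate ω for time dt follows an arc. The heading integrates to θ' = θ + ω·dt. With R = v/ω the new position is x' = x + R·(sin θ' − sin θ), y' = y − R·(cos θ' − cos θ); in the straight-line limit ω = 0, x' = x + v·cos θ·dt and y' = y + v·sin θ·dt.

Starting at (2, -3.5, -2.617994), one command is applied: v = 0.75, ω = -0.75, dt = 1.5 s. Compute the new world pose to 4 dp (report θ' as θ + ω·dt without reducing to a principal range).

θ' = -2.6180 + -0.75·1.5 = -3.7430
R = v/ω = 0.75/-0.75 = -1.0000
x' = 2 + -1.0000·(sin -3.7430 − sin -2.6180) = 0.9342
y' = -3.5 − -1.0000·(cos -3.7430 − cos -2.6180) = -3.4585

(0.9342, -3.4585, -3.7430)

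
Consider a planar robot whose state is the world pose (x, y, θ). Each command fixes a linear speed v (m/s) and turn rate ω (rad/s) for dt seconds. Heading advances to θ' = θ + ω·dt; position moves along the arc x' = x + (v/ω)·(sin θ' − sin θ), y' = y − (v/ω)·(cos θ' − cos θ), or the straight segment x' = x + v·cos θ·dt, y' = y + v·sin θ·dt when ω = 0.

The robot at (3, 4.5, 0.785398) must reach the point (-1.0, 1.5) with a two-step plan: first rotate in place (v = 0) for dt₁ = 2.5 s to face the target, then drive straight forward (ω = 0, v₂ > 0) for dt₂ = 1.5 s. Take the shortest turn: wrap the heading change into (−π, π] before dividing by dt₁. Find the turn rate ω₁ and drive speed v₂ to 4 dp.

ω₁ = 1.1999, v₂ = 3.3333

heading to target = atan2(1.5−4.5, -1−3) = -2.4981
Δθ = wrap(-2.4981 − 0.7854) = 2.9997; ω₁ = Δθ/dt₁ = 1.1999
distance = √((-1−3)² + (1.5−4.5)²) = 5.0000; v₂ = distance/dt₂ = 3.3333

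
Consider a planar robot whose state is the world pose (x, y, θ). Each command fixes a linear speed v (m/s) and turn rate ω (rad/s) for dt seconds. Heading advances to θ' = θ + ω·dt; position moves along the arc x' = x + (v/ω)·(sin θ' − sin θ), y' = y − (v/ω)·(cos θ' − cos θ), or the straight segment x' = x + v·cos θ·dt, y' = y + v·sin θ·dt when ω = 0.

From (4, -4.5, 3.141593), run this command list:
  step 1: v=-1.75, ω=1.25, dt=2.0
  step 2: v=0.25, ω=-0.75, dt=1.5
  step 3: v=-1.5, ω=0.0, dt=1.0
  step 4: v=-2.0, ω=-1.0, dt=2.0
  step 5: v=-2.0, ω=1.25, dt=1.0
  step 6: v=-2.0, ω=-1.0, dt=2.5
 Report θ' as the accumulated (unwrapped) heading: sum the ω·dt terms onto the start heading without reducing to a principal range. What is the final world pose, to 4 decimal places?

step 1: θ'=5.6416 (R=-1.4000) → pose (4.8379, -1.9784, 5.6416)
step 2: θ'=4.5166 (R=-0.3333) → pose (4.9653, -2.3103, 4.5166)
step 3: θ'=4.5166 (straight) → pose (5.2572, -0.8390, 4.5166)
step 4: θ'=2.5166 (R=2.0000) → pose (8.3891, 0.3939, 2.5166)
step 5: θ'=3.7666 (R=-1.6000) → pose (10.2614, 0.3939, 3.7666)
step 6: θ'=1.2666 (R=2.0000) → pose (13.3398, -1.8271, 1.2666)

(13.3398, -1.8271, 1.2666)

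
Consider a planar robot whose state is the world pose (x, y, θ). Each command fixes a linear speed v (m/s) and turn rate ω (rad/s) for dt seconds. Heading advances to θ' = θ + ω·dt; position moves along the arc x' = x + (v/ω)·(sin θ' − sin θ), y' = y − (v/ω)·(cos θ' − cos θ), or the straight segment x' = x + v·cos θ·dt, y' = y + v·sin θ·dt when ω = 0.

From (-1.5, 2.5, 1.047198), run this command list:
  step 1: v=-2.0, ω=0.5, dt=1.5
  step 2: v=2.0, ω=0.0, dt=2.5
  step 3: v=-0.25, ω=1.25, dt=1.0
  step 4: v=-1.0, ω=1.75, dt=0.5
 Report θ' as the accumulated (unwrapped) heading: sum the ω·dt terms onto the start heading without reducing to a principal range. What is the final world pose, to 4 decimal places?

(-2.4242, 4.4832, 3.9222)

step 1: θ'=1.7972 (R=-4.0000) → pose (-1.9338, -0.3979, 1.7972)
step 2: θ'=1.7972 (straight) → pose (-3.0562, 4.4745, 1.7972)
step 3: θ'=3.0472 (R=-0.2000) → pose (-2.8801, 4.3203, 3.0472)
step 4: θ'=3.9222 (R=-0.5714) → pose (-2.4242, 4.4832, 3.9222)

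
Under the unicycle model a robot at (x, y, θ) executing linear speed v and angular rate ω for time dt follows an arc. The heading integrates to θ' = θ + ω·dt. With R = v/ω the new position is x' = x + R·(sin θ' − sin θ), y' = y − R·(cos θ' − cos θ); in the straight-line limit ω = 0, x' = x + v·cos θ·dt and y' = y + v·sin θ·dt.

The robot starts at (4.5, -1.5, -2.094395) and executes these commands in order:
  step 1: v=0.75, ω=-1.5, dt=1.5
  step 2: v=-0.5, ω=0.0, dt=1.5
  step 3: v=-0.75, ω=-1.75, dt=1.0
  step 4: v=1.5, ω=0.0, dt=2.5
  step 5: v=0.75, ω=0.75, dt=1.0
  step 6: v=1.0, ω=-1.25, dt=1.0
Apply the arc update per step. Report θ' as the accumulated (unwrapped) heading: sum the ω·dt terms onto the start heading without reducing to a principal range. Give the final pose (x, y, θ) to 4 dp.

(8.7438, -1.3206, -6.5944)

step 1: θ'=-4.3444 (R=-0.5000) → pose (3.6005, -1.4299, -4.3444)
step 2: θ'=-4.3444 (straight) → pose (3.8703, -2.1297, -4.3444)
step 3: θ'=-6.0944 (R=0.4286) → pose (3.5508, -2.7048, -6.0944)
step 4: θ'=-6.0944 (straight) → pose (7.2342, -2.0010, -6.0944)
step 5: θ'=-5.3444 (R=1.0000) → pose (7.8534, -1.6096, -5.3444)
step 6: θ'=-6.5944 (R=-0.8000) → pose (8.7438, -1.3206, -6.5944)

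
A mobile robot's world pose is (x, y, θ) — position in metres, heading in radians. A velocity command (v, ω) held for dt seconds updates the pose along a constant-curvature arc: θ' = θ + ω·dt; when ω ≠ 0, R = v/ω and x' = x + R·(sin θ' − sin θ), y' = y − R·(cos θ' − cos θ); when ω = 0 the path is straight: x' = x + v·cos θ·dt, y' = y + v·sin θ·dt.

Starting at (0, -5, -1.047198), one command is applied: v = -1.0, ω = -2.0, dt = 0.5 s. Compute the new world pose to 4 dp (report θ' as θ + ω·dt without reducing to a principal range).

θ' = -1.0472 + -2.0·0.5 = -2.0472
R = v/ω = -1.0/-2.0 = 0.5000
x' = 0 + 0.5000·(sin -2.0472 − sin -1.0472) = -0.0113
y' = -5 − 0.5000·(cos -2.0472 − cos -1.0472) = -4.5207

(-0.0113, -4.5207, -2.0472)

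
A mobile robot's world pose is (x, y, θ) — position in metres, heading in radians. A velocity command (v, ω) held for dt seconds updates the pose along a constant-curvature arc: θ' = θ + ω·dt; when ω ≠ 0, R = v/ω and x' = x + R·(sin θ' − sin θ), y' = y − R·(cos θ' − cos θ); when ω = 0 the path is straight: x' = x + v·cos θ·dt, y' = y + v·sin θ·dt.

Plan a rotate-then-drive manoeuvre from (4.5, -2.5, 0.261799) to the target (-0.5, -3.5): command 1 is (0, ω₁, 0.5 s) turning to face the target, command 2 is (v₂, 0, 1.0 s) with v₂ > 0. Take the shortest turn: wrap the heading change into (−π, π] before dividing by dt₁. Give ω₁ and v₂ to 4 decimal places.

heading to target = atan2(-3.5−-2.5, -0.5−4.5) = -2.9442
Δθ = wrap(-2.9442 − 0.2618) = 3.0772; ω₁ = Δθ/dt₁ = 6.1544
distance = √((-0.5−4.5)² + (-3.5−-2.5)²) = 5.0990; v₂ = distance/dt₂ = 5.0990

ω₁ = 6.1544, v₂ = 5.0990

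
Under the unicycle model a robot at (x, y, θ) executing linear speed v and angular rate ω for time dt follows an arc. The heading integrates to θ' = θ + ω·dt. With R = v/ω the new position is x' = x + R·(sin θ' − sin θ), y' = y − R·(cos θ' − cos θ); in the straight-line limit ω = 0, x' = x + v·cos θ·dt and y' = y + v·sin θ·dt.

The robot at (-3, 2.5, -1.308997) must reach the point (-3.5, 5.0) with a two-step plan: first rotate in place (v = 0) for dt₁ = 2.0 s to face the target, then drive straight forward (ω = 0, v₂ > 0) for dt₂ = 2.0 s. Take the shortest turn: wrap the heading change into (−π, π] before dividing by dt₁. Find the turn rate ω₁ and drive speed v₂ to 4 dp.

heading to target = atan2(5−2.5, -3.5−-3) = 1.7682
Δθ = wrap(1.7682 − -1.3090) = 3.0772; ω₁ = Δθ/dt₁ = 1.5386
distance = √((-3.5−-3)² + (5−2.5)²) = 2.5495; v₂ = distance/dt₂ = 1.2748

ω₁ = 1.5386, v₂ = 1.2748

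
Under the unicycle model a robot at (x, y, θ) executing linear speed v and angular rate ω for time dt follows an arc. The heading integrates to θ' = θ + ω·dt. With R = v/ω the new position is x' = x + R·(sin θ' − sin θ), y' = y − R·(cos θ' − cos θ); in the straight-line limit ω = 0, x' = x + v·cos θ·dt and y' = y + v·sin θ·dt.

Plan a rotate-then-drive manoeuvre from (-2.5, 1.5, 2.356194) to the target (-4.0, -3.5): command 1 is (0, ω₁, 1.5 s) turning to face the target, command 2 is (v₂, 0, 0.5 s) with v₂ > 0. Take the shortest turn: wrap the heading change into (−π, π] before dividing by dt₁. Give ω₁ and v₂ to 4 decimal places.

heading to target = atan2(-3.5−1.5, -4−-2.5) = -1.8623
Δθ = wrap(-1.8623 − 2.3562) = 2.0647; ω₁ = Δθ/dt₁ = 1.3765
distance = √((-4−-2.5)² + (-3.5−1.5)²) = 5.2202; v₂ = distance/dt₂ = 10.4403

ω₁ = 1.3765, v₂ = 10.4403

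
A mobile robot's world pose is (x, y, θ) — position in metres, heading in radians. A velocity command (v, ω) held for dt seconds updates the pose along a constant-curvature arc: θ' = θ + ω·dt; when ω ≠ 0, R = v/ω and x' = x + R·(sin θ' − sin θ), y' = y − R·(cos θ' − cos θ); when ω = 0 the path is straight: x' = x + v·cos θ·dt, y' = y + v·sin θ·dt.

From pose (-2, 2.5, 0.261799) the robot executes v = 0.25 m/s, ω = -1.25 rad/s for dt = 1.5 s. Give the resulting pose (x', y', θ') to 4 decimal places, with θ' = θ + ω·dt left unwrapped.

(-1.7484, 2.2983, -1.6132)

θ' = 0.2618 + -1.25·1.5 = -1.6132
R = v/ω = 0.25/-1.25 = -0.2000
x' = -2 + -0.2000·(sin -1.6132 − sin 0.2618) = -1.7484
y' = 2.5 − -0.2000·(cos -1.6132 − cos 0.2618) = 2.2983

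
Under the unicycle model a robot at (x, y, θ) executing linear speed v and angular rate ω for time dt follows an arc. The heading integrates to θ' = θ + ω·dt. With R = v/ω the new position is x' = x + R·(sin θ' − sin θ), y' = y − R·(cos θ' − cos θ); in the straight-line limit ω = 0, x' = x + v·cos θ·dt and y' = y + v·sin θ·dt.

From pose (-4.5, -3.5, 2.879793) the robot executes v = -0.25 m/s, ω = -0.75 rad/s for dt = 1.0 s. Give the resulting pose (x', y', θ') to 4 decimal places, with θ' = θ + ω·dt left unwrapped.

(-4.3037, -3.6452, 2.1298)

θ' = 2.8798 + -0.75·1.0 = 2.1298
R = v/ω = -0.25/-0.75 = 0.3333
x' = -4.5 + 0.3333·(sin 2.1298 − sin 2.8798) = -4.3037
y' = -3.5 − 0.3333·(cos 2.1298 − cos 2.8798) = -3.6452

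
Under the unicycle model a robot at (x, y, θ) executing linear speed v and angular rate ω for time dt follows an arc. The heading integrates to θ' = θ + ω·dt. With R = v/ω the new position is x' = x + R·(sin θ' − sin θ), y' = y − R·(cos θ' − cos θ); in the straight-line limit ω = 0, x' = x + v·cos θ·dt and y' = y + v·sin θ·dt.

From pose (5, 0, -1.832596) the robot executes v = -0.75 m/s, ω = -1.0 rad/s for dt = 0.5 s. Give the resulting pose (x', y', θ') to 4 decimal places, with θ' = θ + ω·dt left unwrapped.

θ' = -1.8326 + -1.0·0.5 = -2.3326
R = v/ω = -0.75/-1.0 = 0.7500
x' = 5 + 0.7500·(sin -2.3326 − sin -1.8326) = 5.1817
y' = 0 − 0.7500·(cos -2.3326 − cos -1.8326) = 0.3236

(5.1817, 0.3236, -2.3326)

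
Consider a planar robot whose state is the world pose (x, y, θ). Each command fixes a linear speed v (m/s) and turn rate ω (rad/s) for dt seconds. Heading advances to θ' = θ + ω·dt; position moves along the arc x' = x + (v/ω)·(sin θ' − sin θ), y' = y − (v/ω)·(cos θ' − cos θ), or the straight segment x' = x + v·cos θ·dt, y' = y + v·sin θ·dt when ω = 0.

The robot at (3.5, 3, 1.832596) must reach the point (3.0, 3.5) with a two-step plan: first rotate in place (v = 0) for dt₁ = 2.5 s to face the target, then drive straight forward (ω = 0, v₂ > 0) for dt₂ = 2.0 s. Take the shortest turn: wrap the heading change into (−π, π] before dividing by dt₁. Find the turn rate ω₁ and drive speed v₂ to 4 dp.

heading to target = atan2(3.5−3, 3−3.5) = 2.3562
Δθ = wrap(2.3562 − 1.8326) = 0.5236; ω₁ = Δθ/dt₁ = 0.2094
distance = √((3−3.5)² + (3.5−3)²) = 0.7071; v₂ = distance/dt₂ = 0.3536

ω₁ = 0.2094, v₂ = 0.3536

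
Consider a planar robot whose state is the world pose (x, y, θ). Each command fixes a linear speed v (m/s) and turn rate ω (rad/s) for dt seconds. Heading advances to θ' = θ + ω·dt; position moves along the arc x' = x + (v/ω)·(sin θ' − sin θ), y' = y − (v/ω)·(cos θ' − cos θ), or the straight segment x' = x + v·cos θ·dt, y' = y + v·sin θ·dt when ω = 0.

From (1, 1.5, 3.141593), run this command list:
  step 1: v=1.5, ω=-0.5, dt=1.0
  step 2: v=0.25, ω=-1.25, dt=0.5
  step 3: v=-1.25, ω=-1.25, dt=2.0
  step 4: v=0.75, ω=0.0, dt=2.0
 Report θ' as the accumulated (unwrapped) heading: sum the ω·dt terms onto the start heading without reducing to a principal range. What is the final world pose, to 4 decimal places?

step 1: θ'=2.6416 (R=-3.0000) → pose (-0.4383, 1.8673, 2.6416)
step 2: θ'=2.0166 (R=-0.2000) → pose (-0.5228, 1.9565, 2.0166)
step 3: θ'=-0.4834 (R=1.0000) → pose (-1.8899, 0.6399, -0.4834)
step 4: θ'=-0.4834 (straight) → pose (-0.5618, -0.0573, -0.4834)

(-0.5618, -0.0573, -0.4834)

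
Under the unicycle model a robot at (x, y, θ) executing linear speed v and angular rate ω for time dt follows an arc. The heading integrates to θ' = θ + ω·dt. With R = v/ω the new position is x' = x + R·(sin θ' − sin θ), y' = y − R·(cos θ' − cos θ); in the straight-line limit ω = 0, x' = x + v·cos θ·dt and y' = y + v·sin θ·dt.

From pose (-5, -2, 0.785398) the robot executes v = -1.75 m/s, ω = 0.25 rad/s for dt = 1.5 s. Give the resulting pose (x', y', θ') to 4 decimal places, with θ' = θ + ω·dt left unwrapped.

(-6.4690, -4.1569, 1.1604)

θ' = 0.7854 + 0.25·1.5 = 1.1604
R = v/ω = -1.75/0.25 = -7.0000
x' = -5 + -7.0000·(sin 1.1604 − sin 0.7854) = -6.4690
y' = -2 − -7.0000·(cos 1.1604 − cos 0.7854) = -4.1569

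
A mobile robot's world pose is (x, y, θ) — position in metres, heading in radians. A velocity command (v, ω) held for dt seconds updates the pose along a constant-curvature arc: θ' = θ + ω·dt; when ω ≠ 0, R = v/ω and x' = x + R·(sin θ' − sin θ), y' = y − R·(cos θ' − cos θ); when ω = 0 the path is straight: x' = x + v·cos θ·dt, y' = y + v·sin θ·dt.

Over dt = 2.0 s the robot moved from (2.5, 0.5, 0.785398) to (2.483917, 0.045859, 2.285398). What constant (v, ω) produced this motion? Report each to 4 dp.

v = -0.2500, ω = 0.7500

Δθ = 2.285398 − 0.785398 = 1.500000
ω = Δθ/dt = 1.500000/2.0 = 0.7500
R = −Δy/(cos θ' − cos θ) = -0.3333
v = R·ω = -0.3333·0.7500 = -0.2500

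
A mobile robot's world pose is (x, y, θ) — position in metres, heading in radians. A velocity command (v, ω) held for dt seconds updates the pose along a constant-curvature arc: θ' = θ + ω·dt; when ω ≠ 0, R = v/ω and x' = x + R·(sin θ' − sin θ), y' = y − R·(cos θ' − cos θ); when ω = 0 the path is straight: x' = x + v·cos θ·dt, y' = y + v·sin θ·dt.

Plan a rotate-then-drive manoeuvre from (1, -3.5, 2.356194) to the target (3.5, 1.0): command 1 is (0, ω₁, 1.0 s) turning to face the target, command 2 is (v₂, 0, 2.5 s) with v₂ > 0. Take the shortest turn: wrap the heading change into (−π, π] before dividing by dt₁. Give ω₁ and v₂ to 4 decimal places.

ω₁ = -1.2925, v₂ = 2.0591

heading to target = atan2(1−-3.5, 3.5−1) = 1.0637
Δθ = wrap(1.0637 − 2.3562) = -1.2925; ω₁ = Δθ/dt₁ = -1.2925
distance = √((3.5−1)² + (1−-3.5)²) = 5.1478; v₂ = distance/dt₂ = 2.0591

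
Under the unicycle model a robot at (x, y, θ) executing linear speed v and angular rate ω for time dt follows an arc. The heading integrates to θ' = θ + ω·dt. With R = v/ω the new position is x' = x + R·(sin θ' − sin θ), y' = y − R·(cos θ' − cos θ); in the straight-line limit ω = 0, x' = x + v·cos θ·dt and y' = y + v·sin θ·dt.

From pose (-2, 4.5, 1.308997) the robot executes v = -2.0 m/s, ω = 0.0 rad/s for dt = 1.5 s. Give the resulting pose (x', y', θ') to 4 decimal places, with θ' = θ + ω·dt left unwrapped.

(-2.7765, 1.6022, 1.3090)

θ' = 1.3090 + 0.0·1.5 = 1.3090
ω = 0 → straight: x' = -2 + -2.0·cos(1.3090)·1.5 = -2.7765
y' = 4.5 + -2.0·sin(1.3090)·1.5 = 1.6022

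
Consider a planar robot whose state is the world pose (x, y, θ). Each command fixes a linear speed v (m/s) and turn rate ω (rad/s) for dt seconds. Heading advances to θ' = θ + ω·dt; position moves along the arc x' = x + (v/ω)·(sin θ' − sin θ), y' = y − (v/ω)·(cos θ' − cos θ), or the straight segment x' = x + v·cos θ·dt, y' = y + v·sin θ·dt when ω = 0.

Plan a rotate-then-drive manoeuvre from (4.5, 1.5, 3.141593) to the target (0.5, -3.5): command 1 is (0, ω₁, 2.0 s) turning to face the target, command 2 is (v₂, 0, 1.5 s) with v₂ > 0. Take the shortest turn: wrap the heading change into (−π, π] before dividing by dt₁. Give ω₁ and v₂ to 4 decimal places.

ω₁ = 0.4480, v₂ = 4.2687

heading to target = atan2(-3.5−1.5, 0.5−4.5) = -2.2455
Δθ = wrap(-2.2455 − 3.1416) = 0.8961; ω₁ = Δθ/dt₁ = 0.4480
distance = √((0.5−4.5)² + (-3.5−1.5)²) = 6.4031; v₂ = distance/dt₂ = 4.2687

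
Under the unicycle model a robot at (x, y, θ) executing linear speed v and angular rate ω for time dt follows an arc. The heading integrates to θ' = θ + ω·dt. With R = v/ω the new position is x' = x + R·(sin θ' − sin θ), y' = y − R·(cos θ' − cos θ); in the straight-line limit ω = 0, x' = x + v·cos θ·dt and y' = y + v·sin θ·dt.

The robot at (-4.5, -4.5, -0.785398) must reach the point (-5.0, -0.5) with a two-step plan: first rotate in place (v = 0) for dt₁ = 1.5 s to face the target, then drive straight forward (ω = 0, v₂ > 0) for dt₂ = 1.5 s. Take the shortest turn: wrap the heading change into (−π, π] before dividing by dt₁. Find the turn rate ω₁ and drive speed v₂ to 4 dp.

ω₁ = 1.6537, v₂ = 2.6874

heading to target = atan2(-0.5−-4.5, -5−-4.5) = 1.6952
Δθ = wrap(1.6952 − -0.7854) = 2.4805; ω₁ = Δθ/dt₁ = 1.6537
distance = √((-5−-4.5)² + (-0.5−-4.5)²) = 4.0311; v₂ = distance/dt₂ = 2.6874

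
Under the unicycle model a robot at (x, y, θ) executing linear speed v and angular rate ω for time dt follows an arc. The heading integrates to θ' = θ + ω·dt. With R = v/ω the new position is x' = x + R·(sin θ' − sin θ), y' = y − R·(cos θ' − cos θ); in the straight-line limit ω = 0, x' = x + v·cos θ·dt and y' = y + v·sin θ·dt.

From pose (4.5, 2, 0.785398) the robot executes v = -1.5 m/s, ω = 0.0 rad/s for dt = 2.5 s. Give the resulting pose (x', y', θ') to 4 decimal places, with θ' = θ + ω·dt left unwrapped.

θ' = 0.7854 + 0.0·2.5 = 0.7854
ω = 0 → straight: x' = 4.5 + -1.5·cos(0.7854)·2.5 = 1.8483
y' = 2 + -1.5·sin(0.7854)·2.5 = -0.6516

(1.8483, -0.6516, 0.7854)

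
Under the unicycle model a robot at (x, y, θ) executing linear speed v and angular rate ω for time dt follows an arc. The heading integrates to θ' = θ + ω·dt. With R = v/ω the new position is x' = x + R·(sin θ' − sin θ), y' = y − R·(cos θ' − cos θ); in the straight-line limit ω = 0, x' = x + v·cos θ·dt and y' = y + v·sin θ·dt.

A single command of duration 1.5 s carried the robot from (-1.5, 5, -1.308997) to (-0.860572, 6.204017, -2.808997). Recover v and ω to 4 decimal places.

v = -1.0000, ω = -1.0000

Δθ = -2.808997 − -1.308997 = -1.500000
ω = Δθ/dt = -1.500000/1.5 = -1.0000
R = −Δy/(cos θ' − cos θ) = 1.0000
v = R·ω = 1.0000·-1.0000 = -1.0000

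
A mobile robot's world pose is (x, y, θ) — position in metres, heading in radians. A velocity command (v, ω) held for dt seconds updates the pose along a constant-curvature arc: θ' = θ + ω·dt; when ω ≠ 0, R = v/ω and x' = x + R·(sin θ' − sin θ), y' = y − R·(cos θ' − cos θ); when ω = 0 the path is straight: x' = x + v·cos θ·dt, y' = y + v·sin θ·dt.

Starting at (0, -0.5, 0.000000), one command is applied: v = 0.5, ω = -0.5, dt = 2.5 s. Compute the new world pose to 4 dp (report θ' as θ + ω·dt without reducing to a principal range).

θ' = 0.0000 + -0.5·2.5 = -1.2500
R = v/ω = 0.5/-0.5 = -1.0000
x' = 0 + -1.0000·(sin -1.2500 − sin 0.0000) = 0.9490
y' = -0.5 − -1.0000·(cos -1.2500 − cos 0.0000) = -1.1847

(0.9490, -1.1847, -1.2500)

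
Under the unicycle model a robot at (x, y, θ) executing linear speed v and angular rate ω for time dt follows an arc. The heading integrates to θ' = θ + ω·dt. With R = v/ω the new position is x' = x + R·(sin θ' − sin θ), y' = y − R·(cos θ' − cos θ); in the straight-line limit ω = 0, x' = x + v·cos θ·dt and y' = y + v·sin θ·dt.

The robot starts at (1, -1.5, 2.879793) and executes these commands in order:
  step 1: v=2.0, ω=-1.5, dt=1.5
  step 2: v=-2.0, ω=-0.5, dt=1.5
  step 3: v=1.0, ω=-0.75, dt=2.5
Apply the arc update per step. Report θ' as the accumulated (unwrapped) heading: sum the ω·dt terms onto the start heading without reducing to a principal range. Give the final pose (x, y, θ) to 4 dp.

(-1.2206, -1.7459, -1.9952)

step 1: θ'=0.6298 (R=-1.3333) → pose (0.5598, 0.8654, 0.6298)
step 2: θ'=-0.1202 (R=4.0000) → pose (-2.2758, 0.1269, -0.1202)
step 3: θ'=-1.9952 (R=-1.3333) → pose (-1.2206, -1.7459, -1.9952)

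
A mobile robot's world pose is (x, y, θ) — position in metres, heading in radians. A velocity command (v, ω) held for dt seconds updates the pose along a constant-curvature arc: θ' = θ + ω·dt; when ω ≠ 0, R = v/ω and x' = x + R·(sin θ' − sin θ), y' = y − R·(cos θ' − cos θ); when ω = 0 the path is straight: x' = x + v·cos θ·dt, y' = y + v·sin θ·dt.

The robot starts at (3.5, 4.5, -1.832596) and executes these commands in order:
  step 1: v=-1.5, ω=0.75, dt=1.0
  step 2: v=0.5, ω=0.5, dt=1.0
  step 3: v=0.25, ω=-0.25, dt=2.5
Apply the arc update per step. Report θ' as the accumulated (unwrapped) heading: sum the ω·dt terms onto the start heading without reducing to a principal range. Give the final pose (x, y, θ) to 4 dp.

(4.0521, 5.1099, -1.2076)

step 1: θ'=-1.0826 (R=-2.0000) → pose (3.3345, 5.9557, -1.0826)
step 2: θ'=-0.5826 (R=1.0000) → pose (3.6675, 5.5897, -0.5826)
step 3: θ'=-1.2076 (R=-1.0000) → pose (4.0521, 5.1099, -1.2076)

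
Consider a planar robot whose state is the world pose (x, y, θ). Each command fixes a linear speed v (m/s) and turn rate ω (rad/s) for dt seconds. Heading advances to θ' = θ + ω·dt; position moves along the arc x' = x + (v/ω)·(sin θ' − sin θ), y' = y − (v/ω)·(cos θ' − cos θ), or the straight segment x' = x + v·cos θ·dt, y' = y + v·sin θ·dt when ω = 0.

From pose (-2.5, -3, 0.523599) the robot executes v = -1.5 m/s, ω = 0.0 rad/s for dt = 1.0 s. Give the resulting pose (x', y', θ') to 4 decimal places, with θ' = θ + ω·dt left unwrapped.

(-3.7990, -3.7500, 0.5236)

θ' = 0.5236 + 0.0·1.0 = 0.5236
ω = 0 → straight: x' = -2.5 + -1.5·cos(0.5236)·1.0 = -3.7990
y' = -3 + -1.5·sin(0.5236)·1.0 = -3.7500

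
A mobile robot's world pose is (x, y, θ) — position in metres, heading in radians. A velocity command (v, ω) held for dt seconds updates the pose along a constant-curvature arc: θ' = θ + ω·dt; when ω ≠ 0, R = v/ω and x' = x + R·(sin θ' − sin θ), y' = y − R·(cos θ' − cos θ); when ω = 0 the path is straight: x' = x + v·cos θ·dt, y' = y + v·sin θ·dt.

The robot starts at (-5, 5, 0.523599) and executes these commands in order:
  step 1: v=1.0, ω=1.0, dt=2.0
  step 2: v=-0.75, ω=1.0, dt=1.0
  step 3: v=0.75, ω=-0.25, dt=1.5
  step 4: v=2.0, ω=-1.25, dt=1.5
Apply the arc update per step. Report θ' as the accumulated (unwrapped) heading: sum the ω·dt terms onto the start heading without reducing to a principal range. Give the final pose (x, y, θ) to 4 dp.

(-6.8449, 8.4487, 1.2736)

step 1: θ'=2.5236 (R=1.0000) → pose (-4.9206, 6.6811, 2.5236)
step 2: θ'=3.5236 (R=-0.7500) → pose (-4.2065, 6.5964, 3.5236)
step 3: θ'=3.1486 (R=-3.0000) → pose (-5.3038, 6.3802, 3.1486)
step 4: θ'=1.2736 (R=-1.6000) → pose (-6.8449, 8.4487, 1.2736)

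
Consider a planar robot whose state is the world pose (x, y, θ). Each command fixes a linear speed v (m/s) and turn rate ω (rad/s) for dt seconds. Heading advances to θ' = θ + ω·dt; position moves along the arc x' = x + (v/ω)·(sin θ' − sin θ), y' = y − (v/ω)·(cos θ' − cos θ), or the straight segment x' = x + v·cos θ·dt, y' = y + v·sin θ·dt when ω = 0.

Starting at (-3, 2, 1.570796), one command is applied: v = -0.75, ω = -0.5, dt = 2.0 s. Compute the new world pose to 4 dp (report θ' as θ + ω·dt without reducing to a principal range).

θ' = 1.5708 + -0.5·2.0 = 0.5708
R = v/ω = -0.75/-0.5 = 1.5000
x' = -3 + 1.5000·(sin 0.5708 − sin 1.5708) = -3.6895
y' = 2 − 1.5000·(cos 0.5708 − cos 1.5708) = 0.7378

(-3.6895, 0.7378, 0.5708)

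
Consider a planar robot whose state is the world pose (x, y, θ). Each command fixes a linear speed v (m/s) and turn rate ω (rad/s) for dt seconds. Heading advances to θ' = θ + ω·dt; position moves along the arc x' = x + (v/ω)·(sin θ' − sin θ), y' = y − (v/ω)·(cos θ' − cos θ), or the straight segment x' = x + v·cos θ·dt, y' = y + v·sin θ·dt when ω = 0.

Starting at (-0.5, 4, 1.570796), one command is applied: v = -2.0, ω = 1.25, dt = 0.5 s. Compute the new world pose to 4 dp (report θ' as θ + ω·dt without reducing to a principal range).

(-0.1975, 3.0638, 2.1958)

θ' = 1.5708 + 1.25·0.5 = 2.1958
R = v/ω = -2.0/1.25 = -1.6000
x' = -0.5 + -1.6000·(sin 2.1958 − sin 1.5708) = -0.1975
y' = 4 − -1.6000·(cos 2.1958 − cos 1.5708) = 3.0638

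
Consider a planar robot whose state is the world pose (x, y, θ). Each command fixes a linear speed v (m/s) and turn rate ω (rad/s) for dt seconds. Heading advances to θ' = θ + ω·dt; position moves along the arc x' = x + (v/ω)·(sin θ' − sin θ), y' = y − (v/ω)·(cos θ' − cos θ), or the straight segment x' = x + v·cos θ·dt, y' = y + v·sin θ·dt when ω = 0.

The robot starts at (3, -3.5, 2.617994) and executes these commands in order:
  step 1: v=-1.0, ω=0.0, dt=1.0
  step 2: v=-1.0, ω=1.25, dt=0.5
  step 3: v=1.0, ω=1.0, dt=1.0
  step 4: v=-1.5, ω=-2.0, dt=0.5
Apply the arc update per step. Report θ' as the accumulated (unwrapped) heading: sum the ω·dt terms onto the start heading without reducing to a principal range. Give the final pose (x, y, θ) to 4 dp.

(4.1494, -4.2387, 3.2430)

step 1: θ'=2.6180 (straight) → pose (3.8660, -4.0000, 2.6180)
step 2: θ'=3.2430 (R=-0.8000) → pose (4.3470, -4.1031, 3.2430)
step 3: θ'=4.2430 (R=1.0000) → pose (3.5564, -4.6456, 4.2430)
step 4: θ'=3.2430 (R=0.7500) → pose (4.1494, -4.2387, 3.2430)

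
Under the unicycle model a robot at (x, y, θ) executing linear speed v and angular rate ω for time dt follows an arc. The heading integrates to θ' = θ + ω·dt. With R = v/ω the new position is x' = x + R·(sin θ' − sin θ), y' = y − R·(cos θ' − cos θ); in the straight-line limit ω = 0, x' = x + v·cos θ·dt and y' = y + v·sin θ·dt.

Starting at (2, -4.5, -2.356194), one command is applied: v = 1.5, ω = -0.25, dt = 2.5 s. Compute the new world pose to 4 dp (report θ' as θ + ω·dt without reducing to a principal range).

(-1.2844, -6.1803, -2.9812)

θ' = -2.3562 + -0.25·2.5 = -2.9812
R = v/ω = 1.5/-0.25 = -6.0000
x' = 2 + -6.0000·(sin -2.9812 − sin -2.3562) = -1.2844
y' = -4.5 − -6.0000·(cos -2.9812 − cos -2.3562) = -6.1803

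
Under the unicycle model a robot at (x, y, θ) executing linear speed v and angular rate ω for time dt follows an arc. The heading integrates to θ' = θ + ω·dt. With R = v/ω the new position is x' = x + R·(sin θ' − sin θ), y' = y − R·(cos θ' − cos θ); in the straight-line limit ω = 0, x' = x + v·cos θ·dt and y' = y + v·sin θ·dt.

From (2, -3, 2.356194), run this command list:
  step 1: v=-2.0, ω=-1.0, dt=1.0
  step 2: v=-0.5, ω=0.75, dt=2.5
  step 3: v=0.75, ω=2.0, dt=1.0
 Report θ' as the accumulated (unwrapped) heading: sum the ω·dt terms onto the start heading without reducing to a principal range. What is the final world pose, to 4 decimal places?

step 1: θ'=1.3562 (R=2.0000) → pose (2.5399, -4.8401, 1.3562)
step 2: θ'=3.2312 (R=-0.6667) → pose (3.2509, -5.6461, 3.2312)
step 3: θ'=5.2312 (R=0.3750) → pose (2.9588, -6.2055, 5.2312)

(2.9588, -6.2055, 5.2312)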